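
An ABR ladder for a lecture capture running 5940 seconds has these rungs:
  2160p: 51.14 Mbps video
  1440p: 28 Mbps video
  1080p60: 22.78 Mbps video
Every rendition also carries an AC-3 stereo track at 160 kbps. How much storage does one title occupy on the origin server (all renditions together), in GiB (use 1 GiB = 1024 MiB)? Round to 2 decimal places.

Audio: 160 kbps = 0.160 Mbps.
Sum of rendition bitrates: (51.14+0.160) + (28+0.160) + (22.78+0.160) = 102.400 Mbps.
× 5940 s = 608,256 Mb = 76,032 MB = 70.81 GiB.

70.81 GiB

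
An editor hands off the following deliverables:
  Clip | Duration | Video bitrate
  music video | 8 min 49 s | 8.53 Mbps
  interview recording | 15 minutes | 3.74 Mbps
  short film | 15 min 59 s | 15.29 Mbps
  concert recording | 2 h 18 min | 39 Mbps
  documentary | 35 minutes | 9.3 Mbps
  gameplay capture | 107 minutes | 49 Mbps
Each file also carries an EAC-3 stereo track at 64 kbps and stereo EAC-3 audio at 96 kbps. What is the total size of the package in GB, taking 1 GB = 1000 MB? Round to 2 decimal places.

Audio total: 64 + 96 = 160 kbps = 0.160 Mbps.
music video: 8.690 Mbps × 529 s = 4597.0 Mb
interview recording: 3.900 Mbps × 900 s = 3510.0 Mb
short film: 15.450 Mbps × 959 s = 14816.5 Mb
concert recording: 39.160 Mbps × 8280 s = 324244.8 Mb
documentary: 9.460 Mbps × 2100 s = 19866.0 Mb
gameplay capture: 49.160 Mbps × 6420 s = 315607.2 Mb
Total: 682641.6 Mb = 85330.2 MB.
= 85.33 GB.

85.33 GB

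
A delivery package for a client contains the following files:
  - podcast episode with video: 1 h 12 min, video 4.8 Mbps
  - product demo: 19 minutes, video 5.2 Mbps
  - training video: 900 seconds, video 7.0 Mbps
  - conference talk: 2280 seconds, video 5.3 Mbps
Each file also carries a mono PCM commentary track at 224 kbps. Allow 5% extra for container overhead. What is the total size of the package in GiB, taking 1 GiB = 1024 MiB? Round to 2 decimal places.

5.74 GiB

Audio: 224 kbps = 0.224 Mbps.
podcast episode with video: 5.024 Mbps × 4320 s × 1.05 = 22788.9 Mb
product demo: 5.424 Mbps × 1140 s × 1.05 = 6492.5 Mb
training video: 7.224 Mbps × 900 s × 1.05 = 6826.7 Mb
conference talk: 5.524 Mbps × 2280 s × 1.05 = 13224.5 Mb
Total: 49332.5 Mb = 6166.6 MB.
= 5.743 GiB.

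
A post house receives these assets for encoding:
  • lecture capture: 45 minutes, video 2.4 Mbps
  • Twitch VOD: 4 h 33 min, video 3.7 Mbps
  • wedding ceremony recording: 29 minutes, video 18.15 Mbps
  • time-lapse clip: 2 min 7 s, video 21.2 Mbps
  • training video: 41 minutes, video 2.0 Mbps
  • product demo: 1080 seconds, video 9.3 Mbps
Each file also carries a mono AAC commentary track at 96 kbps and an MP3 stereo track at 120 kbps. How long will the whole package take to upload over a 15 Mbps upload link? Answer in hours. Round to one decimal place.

Audio total: 96 + 120 = 216 kbps = 0.216 Mbps.
lecture capture: 2.616 Mbps × 2700 s = 7063.2 Mb
Twitch VOD: 3.916 Mbps × 16380 s = 64144.1 Mb
wedding ceremony recording: 18.366 Mbps × 1740 s = 31956.8 Mb
time-lapse clip: 21.416 Mbps × 127 s = 2719.8 Mb
training video: 2.216 Mbps × 2460 s = 5451.4 Mb
product demo: 9.516 Mbps × 1080 s = 10277.3 Mb
Total: 121612.6 Mb = 15201.6 MB.
At 15 Mbps: 121612.6 / 15 = 8108 s ≈ 2.25 hours.

2.3 hours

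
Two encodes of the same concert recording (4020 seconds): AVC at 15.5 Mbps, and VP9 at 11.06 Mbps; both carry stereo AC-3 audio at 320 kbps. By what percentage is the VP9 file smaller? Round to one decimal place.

Audio: 320 kbps = 0.320 Mbps.
AVC: 15.820 Mbps × 4020 s = 63596.4 Mb = 7.950 GB.
VP9: 11.380 Mbps × 4020 s = 45747.6 Mb = 5.718 GB.
Reduction: (1 − 5.718/7.950) × 100 = 28.07%.

28.1%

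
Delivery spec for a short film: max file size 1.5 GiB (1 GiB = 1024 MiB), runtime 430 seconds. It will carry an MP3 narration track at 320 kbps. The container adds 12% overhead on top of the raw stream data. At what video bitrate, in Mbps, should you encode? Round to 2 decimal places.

Budget: 1.5 GiB = 12884.9 Mb.
Stream payload after overhead: 12884.9 / 1.12 = 11504.4 Mb.
Total bitrate budget: 11504.4 Mb / 430 s = 26.754 Mbps.
Audio: 320 kbps = 0.320 Mbps.
Video: 26.754 − 0.320 = 26.434 Mbps.

26.43 Mbps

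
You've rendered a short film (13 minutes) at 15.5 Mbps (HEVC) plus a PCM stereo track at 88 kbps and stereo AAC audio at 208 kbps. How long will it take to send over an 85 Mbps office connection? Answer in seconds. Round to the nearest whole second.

13 min = 780 s
Audio total: 88 + 208 = 296 kbps = 0.296 Mbps.
Total bitrate: 15.796 Mbps.
File: 15.796 Mbps × 780 s = 12320.9 Mb.
At 85 Mbps: 12320.9 / 85 = 145.0 s ≈ 145 seconds.

145 seconds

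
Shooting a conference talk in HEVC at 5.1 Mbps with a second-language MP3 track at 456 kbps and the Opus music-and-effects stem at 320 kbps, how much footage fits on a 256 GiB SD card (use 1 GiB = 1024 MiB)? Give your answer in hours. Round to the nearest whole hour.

104 hours

Audio total: 456 + 320 = 776 kbps = 0.776 Mbps.
Total bitrate: 5.1 + 0.776 = 5.876 Mbps.
Capacity: 256 GiB = 2,199,023 Mb.
Recording time: 2,199,023 / 5.876 = 374,238 s ≈ 104 hours.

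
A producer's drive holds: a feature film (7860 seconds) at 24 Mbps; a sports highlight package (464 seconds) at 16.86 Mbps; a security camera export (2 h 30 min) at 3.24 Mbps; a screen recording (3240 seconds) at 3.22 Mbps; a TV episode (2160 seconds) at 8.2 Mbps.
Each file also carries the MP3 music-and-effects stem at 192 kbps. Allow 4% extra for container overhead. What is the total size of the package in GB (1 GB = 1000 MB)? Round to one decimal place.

33.6 GB

Audio: 192 kbps = 0.192 Mbps.
feature film: 24.192 Mbps × 7860 s × 1.04 = 197755.1 Mb
sports highlight package: 17.052 Mbps × 464 s × 1.04 = 8228.6 Mb
security camera export: 3.432 Mbps × 9000 s × 1.04 = 32123.5 Mb
screen recording: 3.412 Mbps × 3240 s × 1.04 = 11497.1 Mb
TV episode: 8.392 Mbps × 2160 s × 1.04 = 18851.8 Mb
Total: 268456.1 Mb = 33557.0 MB.
= 33.56 GB.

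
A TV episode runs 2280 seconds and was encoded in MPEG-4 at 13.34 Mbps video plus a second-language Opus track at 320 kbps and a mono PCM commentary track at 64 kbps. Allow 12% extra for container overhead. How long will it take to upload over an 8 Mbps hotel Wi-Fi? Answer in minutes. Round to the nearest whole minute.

Audio total: 320 + 64 = 384 kbps = 0.384 Mbps.
Total bitrate: 13.724 Mbps.
File: 13.724 Mbps × 2280 s = 31290.7 Mb.
With 12% container overhead: ×1.12. → 35045.6 Mb.
At 8 Mbps: 35045.6 / 8 = 4380.7 s ≈ 73 minutes.

73 minutes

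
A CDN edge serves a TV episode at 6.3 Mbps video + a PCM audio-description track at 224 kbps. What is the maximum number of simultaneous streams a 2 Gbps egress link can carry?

Audio: 224 kbps = 0.224 Mbps.
Per-viewer media rate: 6.524 Mbps.
2 Gbps = 2,000 Mbps; 2,000 / 6.524 = 306.56 → 306 viewers.

306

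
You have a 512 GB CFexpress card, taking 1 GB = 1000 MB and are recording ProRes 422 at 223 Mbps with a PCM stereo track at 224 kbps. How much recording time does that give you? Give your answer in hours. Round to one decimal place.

Audio: 224 kbps = 0.224 Mbps.
Total bitrate: 223 + 0.224 = 223.224 Mbps.
Capacity: 512 GB = 4,096,000 Mb.
Recording time: 4,096,000 / 223.224 = 18,349 s ≈ 5.10 hours.

5.1 hours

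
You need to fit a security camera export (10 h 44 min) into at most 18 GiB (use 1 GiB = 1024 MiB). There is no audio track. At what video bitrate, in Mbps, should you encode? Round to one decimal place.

Budget: 18 GiB = 154618.8 Mb.
10 h 44 min = 644 min = 38640 s
Total bitrate budget: 154618.8 Mb / 38640 s = 4.002 Mbps.

4.0 Mbps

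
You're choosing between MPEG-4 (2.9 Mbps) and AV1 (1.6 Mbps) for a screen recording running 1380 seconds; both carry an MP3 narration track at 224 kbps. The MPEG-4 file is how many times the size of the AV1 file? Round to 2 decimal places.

Audio: 224 kbps = 0.224 Mbps.
MPEG-4: 3.124 Mbps × 1380 s = 4311.1 Mb = 0.539 GB.
AV1: 1.824 Mbps × 1380 s = 2517.1 Mb = 0.315 GB.
Ratio: 0.539 / 0.315 = 1.713.

1.71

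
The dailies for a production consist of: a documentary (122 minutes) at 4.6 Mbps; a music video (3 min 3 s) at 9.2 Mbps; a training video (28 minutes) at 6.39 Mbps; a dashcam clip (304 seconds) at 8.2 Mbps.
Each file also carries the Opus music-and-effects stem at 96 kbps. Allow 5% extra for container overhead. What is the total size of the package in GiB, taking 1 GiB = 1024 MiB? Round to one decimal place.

Audio: 96 kbps = 0.096 Mbps.
documentary: 4.696 Mbps × 7320 s × 1.05 = 36093.5 Mb
music video: 9.296 Mbps × 183 s × 1.05 = 1786.2 Mb
training video: 6.486 Mbps × 1680 s × 1.05 = 11441.3 Mb
dashcam clip: 8.296 Mbps × 304 s × 1.05 = 2648.1 Mb
Total: 51969.1 Mb = 6496.1 MB.
= 6.050 GiB.

6.0 GiB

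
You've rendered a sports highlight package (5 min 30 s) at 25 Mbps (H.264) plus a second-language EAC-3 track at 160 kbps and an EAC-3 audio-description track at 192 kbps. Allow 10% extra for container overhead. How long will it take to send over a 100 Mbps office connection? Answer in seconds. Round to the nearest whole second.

5 min 30 s = 330 s
Audio total: 160 + 192 = 352 kbps = 0.352 Mbps.
Total bitrate: 25.352 Mbps.
File: 25.352 Mbps × 330 s = 8366.2 Mb.
With 10% container overhead: ×1.10. → 9202.8 Mb.
At 100 Mbps: 9202.8 / 100 = 92.0 s ≈ 92 seconds.

92 seconds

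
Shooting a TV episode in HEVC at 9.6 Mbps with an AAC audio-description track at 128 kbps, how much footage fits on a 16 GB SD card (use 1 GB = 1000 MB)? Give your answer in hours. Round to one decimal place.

3.7 hours

Audio: 128 kbps = 0.128 Mbps.
Total bitrate: 9.6 + 0.128 = 9.728 Mbps.
Capacity: 16 GB = 128,000 Mb.
Recording time: 128,000 / 9.728 = 13,158 s ≈ 3.65 hours.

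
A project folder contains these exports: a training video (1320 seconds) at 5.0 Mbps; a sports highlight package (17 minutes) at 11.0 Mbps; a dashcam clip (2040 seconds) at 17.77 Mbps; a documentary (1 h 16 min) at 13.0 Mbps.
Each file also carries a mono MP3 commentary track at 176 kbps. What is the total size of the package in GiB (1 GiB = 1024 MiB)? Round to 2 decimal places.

Audio: 176 kbps = 0.176 Mbps.
training video: 5.176 Mbps × 1320 s = 6832.3 Mb
sports highlight package: 11.176 Mbps × 1020 s = 11399.5 Mb
dashcam clip: 17.946 Mbps × 2040 s = 36609.8 Mb
documentary: 13.176 Mbps × 4560 s = 60082.6 Mb
Total: 114924.2 Mb = 14365.5 MB.
= 13.38 GiB.

13.38 GiB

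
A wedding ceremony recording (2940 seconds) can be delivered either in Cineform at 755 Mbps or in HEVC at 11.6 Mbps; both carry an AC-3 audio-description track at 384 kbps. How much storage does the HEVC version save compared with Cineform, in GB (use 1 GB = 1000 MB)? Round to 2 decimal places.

Audio: 384 kbps = 0.384 Mbps.
Cineform: 755.384 Mbps × 2940 s = 2220829.0 Mb = 277.604 GB.
HEVC: 11.984 Mbps × 2940 s = 35233.0 Mb = 4.404 GB.
Saving: 277.604 − 4.404 = 273.200 GB.

273.20 GB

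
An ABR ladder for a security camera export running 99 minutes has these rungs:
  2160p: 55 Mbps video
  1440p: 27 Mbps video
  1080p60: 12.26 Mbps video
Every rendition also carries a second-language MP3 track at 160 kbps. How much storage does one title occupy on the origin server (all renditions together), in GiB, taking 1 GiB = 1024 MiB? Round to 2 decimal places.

99 min = 5940 s
Audio: 160 kbps = 0.160 Mbps.
Sum of rendition bitrates: (55+0.160) + (27+0.160) + (12.26+0.160) = 94.740 Mbps.
× 5940 s = 562,756 Mb = 70,344 MB = 65.51 GiB.

65.51 GiB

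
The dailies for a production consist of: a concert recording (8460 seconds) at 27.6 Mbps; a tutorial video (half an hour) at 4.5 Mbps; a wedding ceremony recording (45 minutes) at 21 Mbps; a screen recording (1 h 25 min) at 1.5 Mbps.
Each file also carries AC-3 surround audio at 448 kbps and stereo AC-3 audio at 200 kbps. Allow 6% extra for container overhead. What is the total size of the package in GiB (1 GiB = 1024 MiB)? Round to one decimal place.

Audio total: 448 + 200 = 648 kbps = 0.648 Mbps.
concert recording: 28.248 Mbps × 8460 s × 1.06 = 253316.8 Mb
tutorial video: 5.148 Mbps × 1800 s × 1.06 = 9822.4 Mb
wedding ceremony recording: 21.648 Mbps × 2700 s × 1.06 = 61956.6 Mb
screen recording: 2.148 Mbps × 5100 s × 1.06 = 11612.1 Mb
Total: 336707.8 Mb = 42088.5 MB.
= 39.20 GiB.

39.2 GiB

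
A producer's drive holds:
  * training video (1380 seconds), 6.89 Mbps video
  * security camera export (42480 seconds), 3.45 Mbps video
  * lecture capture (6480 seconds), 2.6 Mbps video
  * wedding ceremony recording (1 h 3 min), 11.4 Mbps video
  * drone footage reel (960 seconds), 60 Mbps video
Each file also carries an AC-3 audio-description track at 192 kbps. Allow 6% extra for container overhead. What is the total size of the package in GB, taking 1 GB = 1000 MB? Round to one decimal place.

37.7 GB

Audio: 192 kbps = 0.192 Mbps.
training video: 7.082 Mbps × 1380 s × 1.06 = 10359.5 Mb
security camera export: 3.642 Mbps × 42480 s × 1.06 = 163994.9 Mb
lecture capture: 2.792 Mbps × 6480 s × 1.06 = 19177.7 Mb
wedding ceremony recording: 11.592 Mbps × 3780 s × 1.06 = 46446.8 Mb
drone footage reel: 60.192 Mbps × 960 s × 1.06 = 61251.4 Mb
Total: 301230.3 Mb = 37653.8 MB.
= 37.65 GB.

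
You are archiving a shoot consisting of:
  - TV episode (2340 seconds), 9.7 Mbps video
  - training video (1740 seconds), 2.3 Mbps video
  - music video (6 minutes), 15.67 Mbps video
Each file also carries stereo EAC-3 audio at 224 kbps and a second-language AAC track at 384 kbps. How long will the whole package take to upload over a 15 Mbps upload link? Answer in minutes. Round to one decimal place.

38.9 minutes

Audio total: 224 + 384 = 608 kbps = 0.608 Mbps.
TV episode: 10.308 Mbps × 2340 s = 24120.7 Mb
training video: 2.908 Mbps × 1740 s = 5059.9 Mb
music video: 16.278 Mbps × 360 s = 5860.1 Mb
Total: 35040.7 Mb = 4380.1 MB.
At 15 Mbps: 35040.7 / 15 = 2336 s ≈ 38.9 minutes.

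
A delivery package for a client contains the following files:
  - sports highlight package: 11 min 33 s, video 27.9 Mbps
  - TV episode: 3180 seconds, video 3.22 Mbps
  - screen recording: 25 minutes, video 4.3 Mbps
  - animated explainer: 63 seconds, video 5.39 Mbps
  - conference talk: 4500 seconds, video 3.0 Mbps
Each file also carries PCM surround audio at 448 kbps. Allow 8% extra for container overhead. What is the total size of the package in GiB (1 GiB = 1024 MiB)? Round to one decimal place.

Audio: 448 kbps = 0.448 Mbps.
sports highlight package: 28.348 Mbps × 693 s × 1.08 = 21216.8 Mb
TV episode: 3.668 Mbps × 3180 s × 1.08 = 12597.4 Mb
screen recording: 4.748 Mbps × 1500 s × 1.08 = 7691.8 Mb
animated explainer: 5.838 Mbps × 63 s × 1.08 = 397.2 Mb
conference talk: 3.448 Mbps × 4500 s × 1.08 = 16757.3 Mb
Total: 58660.4 Mb = 7332.6 MB.
= 6.829 GiB.

6.8 GiB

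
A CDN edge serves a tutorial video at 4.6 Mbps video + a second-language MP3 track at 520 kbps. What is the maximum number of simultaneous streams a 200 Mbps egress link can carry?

Audio: 520 kbps = 0.520 Mbps.
Per-viewer media rate: 5.120 Mbps.
200 Mbps = 200.0 Mbps; 200.0 / 5.120 = 39.06 → 39 viewers.

39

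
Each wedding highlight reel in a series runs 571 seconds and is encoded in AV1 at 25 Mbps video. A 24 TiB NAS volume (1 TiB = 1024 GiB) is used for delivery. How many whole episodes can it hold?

Per item: 25.000 Mbps × 571 s = 14,275 Mb = 1,784 MB.
Capacity: 24 TiB = 211,106,233 Mb; 14788.53 items → 14788 complete.

14788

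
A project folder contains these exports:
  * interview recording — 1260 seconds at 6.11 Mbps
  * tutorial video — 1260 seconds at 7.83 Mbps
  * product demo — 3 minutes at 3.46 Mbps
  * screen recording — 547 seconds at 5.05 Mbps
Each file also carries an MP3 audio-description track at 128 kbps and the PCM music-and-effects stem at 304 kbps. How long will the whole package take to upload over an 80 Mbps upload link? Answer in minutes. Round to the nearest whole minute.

5 minutes

Audio total: 128 + 304 = 432 kbps = 0.432 Mbps.
interview recording: 6.542 Mbps × 1260 s = 8242.9 Mb
tutorial video: 8.262 Mbps × 1260 s = 10410.1 Mb
product demo: 3.892 Mbps × 180 s = 700.6 Mb
screen recording: 5.482 Mbps × 547 s = 2998.7 Mb
Total: 22352.3 Mb = 2794.0 MB.
At 80 Mbps: 22352.3 / 80 = 279 s ≈ 4.66 minutes.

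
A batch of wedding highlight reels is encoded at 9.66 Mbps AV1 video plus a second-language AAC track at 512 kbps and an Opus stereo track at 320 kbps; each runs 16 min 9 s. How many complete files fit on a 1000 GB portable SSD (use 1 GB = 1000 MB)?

16 min 9 s = 969 s
Audio total: 512 + 320 = 832 kbps = 0.832 Mbps.
Total bitrate: 10.492 Mbps.
Per item: 10.492 Mbps × 969 s = 10,167 Mb = 1,271 MB.
Capacity: 1000 GB = 8,000,000 Mb; 786.88 items → 786 complete.

786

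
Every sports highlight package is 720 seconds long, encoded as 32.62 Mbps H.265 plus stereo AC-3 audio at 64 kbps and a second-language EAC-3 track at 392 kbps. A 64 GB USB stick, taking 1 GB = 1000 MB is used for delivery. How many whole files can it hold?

Audio total: 64 + 392 = 456 kbps = 0.456 Mbps.
Total bitrate: 33.076 Mbps.
Per item: 33.076 Mbps × 720 s = 23,815 Mb = 2,977 MB.
Capacity: 64 GB = 512,000 Mb; 21.50 items → 21 complete.

21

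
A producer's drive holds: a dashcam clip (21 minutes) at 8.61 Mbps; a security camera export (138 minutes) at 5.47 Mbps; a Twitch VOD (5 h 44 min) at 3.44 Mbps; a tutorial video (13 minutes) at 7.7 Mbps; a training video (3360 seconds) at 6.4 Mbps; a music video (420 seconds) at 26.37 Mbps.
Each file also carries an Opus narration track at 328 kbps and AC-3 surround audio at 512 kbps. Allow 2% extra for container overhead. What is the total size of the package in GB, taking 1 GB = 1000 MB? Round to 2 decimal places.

Audio total: 328 + 512 = 840 kbps = 0.840 Mbps.
dashcam clip: 9.450 Mbps × 1260 s × 1.02 = 12145.1 Mb
security camera export: 6.310 Mbps × 8280 s × 1.02 = 53291.7 Mb
Twitch VOD: 4.280 Mbps × 20640 s × 1.02 = 90106.0 Mb
tutorial video: 8.540 Mbps × 780 s × 1.02 = 6794.4 Mb
training video: 7.240 Mbps × 3360 s × 1.02 = 24812.9 Mb
music video: 27.210 Mbps × 420 s × 1.02 = 11656.8 Mb
Total: 198807.0 Mb = 24850.9 MB.
= 24.85 GB.

24.85 GB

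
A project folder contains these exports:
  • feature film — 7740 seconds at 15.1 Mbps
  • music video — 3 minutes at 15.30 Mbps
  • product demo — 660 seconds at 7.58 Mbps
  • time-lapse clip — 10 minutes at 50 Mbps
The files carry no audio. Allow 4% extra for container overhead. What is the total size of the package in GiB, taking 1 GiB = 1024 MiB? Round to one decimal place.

feature film: 15.100 Mbps × 7740 s × 1.04 = 121549.0 Mb
music video: 15.300 Mbps × 180 s × 1.04 = 2864.2 Mb
product demo: 7.580 Mbps × 660 s × 1.04 = 5202.9 Mb
time-lapse clip: 50.000 Mbps × 600 s × 1.04 = 31200.0 Mb
Total: 160816.0 Mb = 20102.0 MB.
= 18.72 GiB.

18.7 GiB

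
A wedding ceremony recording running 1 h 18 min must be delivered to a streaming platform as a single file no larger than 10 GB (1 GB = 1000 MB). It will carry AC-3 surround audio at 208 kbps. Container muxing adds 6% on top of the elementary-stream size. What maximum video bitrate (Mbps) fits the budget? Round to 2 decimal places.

Budget: 10 GB = 80000.0 Mb.
Stream payload after overhead: 80000.0 / 1.06 = 75471.7 Mb.
1 h 18 min = 78 min = 4680 s
Total bitrate budget: 75471.7 Mb / 4680 s = 16.126 Mbps.
Audio: 208 kbps = 0.208 Mbps.
Video: 16.126 − 0.208 = 15.918 Mbps.

15.92 Mbps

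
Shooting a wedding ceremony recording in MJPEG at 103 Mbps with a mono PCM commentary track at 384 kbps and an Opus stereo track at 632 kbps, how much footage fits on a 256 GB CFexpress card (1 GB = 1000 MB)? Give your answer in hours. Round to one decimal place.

Audio total: 384 + 632 = 1016 kbps = 1.016 Mbps.
Total bitrate: 103 + 1.016 = 104.016 Mbps.
Capacity: 256 GB = 2,048,000 Mb.
Recording time: 2,048,000 / 104.016 = 19,689 s ≈ 5.47 hours.

5.5 hours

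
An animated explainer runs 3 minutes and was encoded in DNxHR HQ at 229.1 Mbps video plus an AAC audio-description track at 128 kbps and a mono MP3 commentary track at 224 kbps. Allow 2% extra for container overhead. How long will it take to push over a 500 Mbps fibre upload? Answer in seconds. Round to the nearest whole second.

3 min = 180 s
Audio total: 128 + 224 = 352 kbps = 0.352 Mbps.
Total bitrate: 229.452 Mbps.
File: 229.452 Mbps × 180 s = 41301.4 Mb.
With 2% container overhead: ×1.02. → 42127.4 Mb.
At 500 Mbps: 42127.4 / 500 = 84.3 s ≈ 84.3 seconds.

84 seconds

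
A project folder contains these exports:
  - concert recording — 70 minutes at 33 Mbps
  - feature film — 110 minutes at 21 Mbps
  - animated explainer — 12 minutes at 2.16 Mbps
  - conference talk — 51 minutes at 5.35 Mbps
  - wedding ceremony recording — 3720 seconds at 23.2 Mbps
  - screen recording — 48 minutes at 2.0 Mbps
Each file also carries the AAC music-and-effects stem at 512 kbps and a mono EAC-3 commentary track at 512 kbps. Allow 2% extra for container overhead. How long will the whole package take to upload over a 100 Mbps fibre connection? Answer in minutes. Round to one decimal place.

Audio total: 512 + 512 = 1024 kbps = 1.024 Mbps.
concert recording: 34.024 Mbps × 4200 s × 1.02 = 145758.8 Mb
feature film: 22.024 Mbps × 6600 s × 1.02 = 148265.6 Mb
animated explainer: 3.184 Mbps × 720 s × 1.02 = 2338.3 Mb
conference talk: 6.374 Mbps × 3060 s × 1.02 = 19894.5 Mb
wedding ceremony recording: 24.224 Mbps × 3720 s × 1.02 = 91915.5 Mb
screen recording: 3.024 Mbps × 2880 s × 1.02 = 8883.3 Mb
Total: 417056.1 Mb = 52132.0 MB.
At 100 Mbps: 417056.1 / 100 = 4171 s ≈ 69.5 minutes.

69.5 minutes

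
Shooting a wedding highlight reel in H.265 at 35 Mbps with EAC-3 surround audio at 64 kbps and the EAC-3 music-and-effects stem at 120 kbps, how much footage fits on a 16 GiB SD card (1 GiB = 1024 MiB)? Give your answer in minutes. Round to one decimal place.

Audio total: 64 + 120 = 184 kbps = 0.184 Mbps.
Total bitrate: 35 + 0.184 = 35.184 Mbps.
Capacity: 16 GiB = 137,439 Mb.
Recording time: 137,439 / 35.184 = 3,906 s ≈ 65.1 minutes.

65.1 minutes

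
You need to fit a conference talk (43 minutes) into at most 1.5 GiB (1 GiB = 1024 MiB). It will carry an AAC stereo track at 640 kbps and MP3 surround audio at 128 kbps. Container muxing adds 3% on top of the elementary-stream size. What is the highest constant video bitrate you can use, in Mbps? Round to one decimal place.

4.1 Mbps

Budget: 1.5 GiB = 12884.9 Mb.
Stream payload after overhead: 12884.9 / 1.03 = 12509.6 Mb.
43 min = 2580 s
Total bitrate budget: 12509.6 Mb / 2580 s = 4.849 Mbps.
Audio total: 640 + 128 = 768 kbps = 0.768 Mbps.
Video: 4.849 − 0.768 = 4.081 Mbps.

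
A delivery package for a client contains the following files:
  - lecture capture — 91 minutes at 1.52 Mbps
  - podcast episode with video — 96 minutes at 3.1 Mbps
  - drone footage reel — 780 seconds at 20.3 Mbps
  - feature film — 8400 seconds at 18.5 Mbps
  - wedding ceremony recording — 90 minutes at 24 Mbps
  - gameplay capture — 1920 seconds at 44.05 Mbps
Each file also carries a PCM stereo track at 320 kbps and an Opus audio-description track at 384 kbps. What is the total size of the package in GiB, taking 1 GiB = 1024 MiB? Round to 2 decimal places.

Audio total: 320 + 384 = 704 kbps = 0.704 Mbps.
lecture capture: 2.224 Mbps × 5460 s = 12143.0 Mb
podcast episode with video: 3.804 Mbps × 5760 s = 21911.0 Mb
drone footage reel: 21.004 Mbps × 780 s = 16383.1 Mb
feature film: 19.204 Mbps × 8400 s = 161313.6 Mb
wedding ceremony recording: 24.704 Mbps × 5400 s = 133401.6 Mb
gameplay capture: 44.754 Mbps × 1920 s = 85927.7 Mb
Total: 431080.1 Mb = 53885.0 MB.
= 50.18 GiB.

50.18 GiB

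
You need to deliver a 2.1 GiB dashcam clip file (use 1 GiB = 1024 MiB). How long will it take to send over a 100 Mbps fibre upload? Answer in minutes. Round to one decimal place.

File: 2.1 GiB = 18038.9 Mb.
At 100 Mbps: 18038.9 / 100 = 180.4 s ≈ 3.01 minutes.

3.0 minutes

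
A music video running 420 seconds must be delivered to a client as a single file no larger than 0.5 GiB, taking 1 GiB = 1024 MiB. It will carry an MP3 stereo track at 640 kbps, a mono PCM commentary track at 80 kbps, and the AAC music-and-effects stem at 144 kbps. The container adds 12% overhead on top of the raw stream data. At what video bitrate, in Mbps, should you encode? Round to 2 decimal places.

Budget: 0.5 GiB = 4295.0 Mb.
Stream payload after overhead: 4295.0 / 1.12 = 3834.8 Mb.
Total bitrate budget: 3834.8 Mb / 420 s = 9.130 Mbps.
Audio total: 640 + 80 + 144 = 864 kbps = 0.864 Mbps.
Video: 9.130 − 0.864 = 8.266 Mbps.

8.27 Mbps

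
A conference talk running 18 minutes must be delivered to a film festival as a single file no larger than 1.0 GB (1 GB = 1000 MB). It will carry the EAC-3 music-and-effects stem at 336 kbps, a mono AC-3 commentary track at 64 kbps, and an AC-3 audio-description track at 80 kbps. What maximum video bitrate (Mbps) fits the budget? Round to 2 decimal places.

Budget: 1.0 GB = 8000.0 Mb.
18 min = 1080 s
Total bitrate budget: 8000.0 Mb / 1080 s = 7.407 Mbps.
Audio total: 336 + 64 + 80 = 480 kbps = 0.480 Mbps.
Video: 7.407 − 0.480 = 6.927 Mbps.

6.93 Mbps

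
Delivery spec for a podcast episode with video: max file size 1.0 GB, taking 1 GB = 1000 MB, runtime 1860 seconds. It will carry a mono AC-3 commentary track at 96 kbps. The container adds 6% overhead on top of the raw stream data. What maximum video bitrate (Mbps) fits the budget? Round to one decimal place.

Budget: 1.0 GB = 8000.0 Mb.
Stream payload after overhead: 8000.0 / 1.06 = 7547.2 Mb.
Total bitrate budget: 7547.2 Mb / 1860 s = 4.058 Mbps.
Audio: 96 kbps = 0.096 Mbps.
Video: 4.058 − 0.096 = 3.962 Mbps.

4.0 Mbps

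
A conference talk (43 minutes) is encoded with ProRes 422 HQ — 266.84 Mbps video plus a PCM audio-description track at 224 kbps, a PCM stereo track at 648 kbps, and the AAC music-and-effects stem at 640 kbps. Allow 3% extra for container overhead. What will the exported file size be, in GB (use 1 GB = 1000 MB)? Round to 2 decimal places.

89.14 GB

43 min = 2580 s
Audio total: 224 + 648 + 640 = 1512 kbps = 1.512 Mbps.
Total bitrate: 266.84 + 1.512 = 268.352 Mbps.
Stream data: 268.352 Mbps × 2580 s = 692348.2 Mb.
With 3% container overhead: ×1.03.
713,119 Mb ÷ 8 = 89,140 MB → 89.14 GB.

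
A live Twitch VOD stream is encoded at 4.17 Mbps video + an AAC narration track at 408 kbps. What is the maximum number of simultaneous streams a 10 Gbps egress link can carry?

2184

Audio: 408 kbps = 0.408 Mbps.
Per-viewer media rate: 4.578 Mbps.
10 Gbps = 10,000 Mbps; 10,000 / 4.578 = 2184.36 → 2184 viewers.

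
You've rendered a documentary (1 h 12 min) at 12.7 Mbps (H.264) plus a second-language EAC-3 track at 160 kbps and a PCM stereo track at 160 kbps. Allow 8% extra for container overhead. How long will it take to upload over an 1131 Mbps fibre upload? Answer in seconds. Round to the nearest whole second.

54 seconds

1 h 12 min = 72 min = 4320 s
Audio total: 160 + 160 = 320 kbps = 0.320 Mbps.
Total bitrate: 13.020 Mbps.
File: 13.020 Mbps × 4320 s = 56246.4 Mb.
With 8% container overhead: ×1.08. → 60746.1 Mb.
At 1131 Mbps: 60746.1 / 1131 = 53.7 s ≈ 53.7 seconds.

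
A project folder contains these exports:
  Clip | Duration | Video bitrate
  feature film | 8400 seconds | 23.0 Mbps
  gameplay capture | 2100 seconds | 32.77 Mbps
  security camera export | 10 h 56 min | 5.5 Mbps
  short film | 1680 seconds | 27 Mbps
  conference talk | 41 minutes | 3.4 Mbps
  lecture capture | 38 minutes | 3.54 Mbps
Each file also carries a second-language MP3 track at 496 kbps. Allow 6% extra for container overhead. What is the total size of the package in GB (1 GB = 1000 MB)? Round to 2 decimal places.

Audio: 496 kbps = 0.496 Mbps.
feature film: 23.496 Mbps × 8400 s × 1.06 = 209208.4 Mb
gameplay capture: 33.266 Mbps × 2100 s × 1.06 = 74050.1 Mb
security camera export: 5.996 Mbps × 39360 s × 1.06 = 250162.7 Mb
short film: 27.496 Mbps × 1680 s × 1.06 = 48964.9 Mb
conference talk: 3.896 Mbps × 2460 s × 1.06 = 10159.2 Mb
lecture capture: 4.036 Mbps × 2280 s × 1.06 = 9754.2 Mb
Total: 602299.5 Mb = 75287.4 MB.
= 75.29 GB.

75.29 GB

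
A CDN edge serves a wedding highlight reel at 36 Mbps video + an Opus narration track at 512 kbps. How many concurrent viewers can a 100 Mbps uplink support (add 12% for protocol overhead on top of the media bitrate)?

Audio: 512 kbps = 0.512 Mbps.
Per-viewer media rate: 36.512 Mbps.
On the wire with 12% overhead: 40.893 Mbps.
100 Mbps = 100.0 Mbps; 100.0 / 40.893 = 2.45 → 2 viewers.

2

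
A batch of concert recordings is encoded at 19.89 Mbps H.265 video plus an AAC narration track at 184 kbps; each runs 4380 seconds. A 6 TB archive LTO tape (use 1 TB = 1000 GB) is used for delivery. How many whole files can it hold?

545

Audio: 184 kbps = 0.184 Mbps.
Total bitrate: 20.074 Mbps.
Per item: 20.074 Mbps × 4380 s = 87,924 Mb = 10,991 MB.
Capacity: 6 TB = 48,000,000 Mb; 545.93 items → 545 complete.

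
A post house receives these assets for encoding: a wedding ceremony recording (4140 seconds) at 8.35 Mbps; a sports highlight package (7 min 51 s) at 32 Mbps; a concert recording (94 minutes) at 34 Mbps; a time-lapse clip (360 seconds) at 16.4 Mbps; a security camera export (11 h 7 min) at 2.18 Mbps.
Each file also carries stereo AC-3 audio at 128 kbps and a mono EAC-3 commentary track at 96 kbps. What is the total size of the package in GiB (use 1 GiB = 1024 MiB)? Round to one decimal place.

Audio total: 128 + 96 = 224 kbps = 0.224 Mbps.
wedding ceremony recording: 8.574 Mbps × 4140 s = 35496.4 Mb
sports highlight package: 32.224 Mbps × 471 s = 15177.5 Mb
concert recording: 34.224 Mbps × 5640 s = 193023.4 Mb
time-lapse clip: 16.624 Mbps × 360 s = 5984.6 Mb
security camera export: 2.404 Mbps × 40020 s = 96208.1 Mb
Total: 345889.9 Mb = 43236.2 MB.
= 40.27 GiB.

40.3 GiB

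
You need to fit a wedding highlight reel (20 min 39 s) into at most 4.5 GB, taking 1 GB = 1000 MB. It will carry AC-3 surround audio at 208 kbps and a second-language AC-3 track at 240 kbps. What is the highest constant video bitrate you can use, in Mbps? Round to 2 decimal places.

Budget: 4.5 GB = 36000.0 Mb.
20 min 39 s = 1239 s
Total bitrate budget: 36000.0 Mb / 1239 s = 29.056 Mbps.
Audio total: 208 + 240 = 448 kbps = 0.448 Mbps.
Video: 29.056 − 0.448 = 28.608 Mbps.

28.61 Mbps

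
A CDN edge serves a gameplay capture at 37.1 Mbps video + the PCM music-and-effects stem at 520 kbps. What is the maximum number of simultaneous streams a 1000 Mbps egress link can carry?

26

Audio: 520 kbps = 0.520 Mbps.
Per-viewer media rate: 37.620 Mbps.
1000 Mbps = 1,000 Mbps; 1,000 / 37.620 = 26.58 → 26 viewers.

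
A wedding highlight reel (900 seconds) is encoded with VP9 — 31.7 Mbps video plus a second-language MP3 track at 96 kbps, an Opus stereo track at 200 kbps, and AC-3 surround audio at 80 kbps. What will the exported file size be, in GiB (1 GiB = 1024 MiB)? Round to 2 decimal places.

Audio total: 96 + 200 + 80 = 376 kbps = 0.376 Mbps.
Total bitrate: 31.7 + 0.376 = 32.076 Mbps.
Stream data: 32.076 Mbps × 900 s = 28868.4 Mb.
28,868 Mb = 3,608,550,000 bytes ÷ 1,073,741,824 = 3.361 GiB.

3.36 GiB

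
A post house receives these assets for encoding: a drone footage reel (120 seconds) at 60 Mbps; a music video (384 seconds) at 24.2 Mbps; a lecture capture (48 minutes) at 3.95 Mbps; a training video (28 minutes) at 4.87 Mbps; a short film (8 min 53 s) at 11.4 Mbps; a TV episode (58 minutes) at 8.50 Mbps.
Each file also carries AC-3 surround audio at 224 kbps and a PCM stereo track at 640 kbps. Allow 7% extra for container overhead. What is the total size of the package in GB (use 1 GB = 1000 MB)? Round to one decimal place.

10.6 GB

Audio total: 224 + 640 = 864 kbps = 0.864 Mbps.
drone footage reel: 60.864 Mbps × 120 s × 1.07 = 7814.9 Mb
music video: 25.064 Mbps × 384 s × 1.07 = 10298.3 Mb
lecture capture: 4.814 Mbps × 2880 s × 1.07 = 14834.8 Mb
training video: 5.734 Mbps × 1680 s × 1.07 = 10307.4 Mb
short film: 12.264 Mbps × 533 s × 1.07 = 6994.3 Mb
TV episode: 9.364 Mbps × 3480 s × 1.07 = 34867.8 Mb
Total: 85117.6 Mb = 10639.7 MB.
= 10.64 GB.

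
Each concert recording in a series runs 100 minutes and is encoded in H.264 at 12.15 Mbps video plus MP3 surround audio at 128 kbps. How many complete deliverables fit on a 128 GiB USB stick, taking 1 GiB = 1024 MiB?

14

100 min = 6000 s
Audio: 128 kbps = 0.128 Mbps.
Total bitrate: 12.278 Mbps.
Per item: 12.278 Mbps × 6000 s = 73,668 Mb = 9,208 MB.
Capacity: 128 GiB = 1,099,512 Mb; 14.93 items → 14 complete.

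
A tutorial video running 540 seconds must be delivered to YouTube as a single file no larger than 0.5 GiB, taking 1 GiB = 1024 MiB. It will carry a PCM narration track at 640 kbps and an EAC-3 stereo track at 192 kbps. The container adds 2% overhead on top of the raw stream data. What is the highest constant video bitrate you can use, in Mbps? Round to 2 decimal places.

Budget: 0.5 GiB = 4295.0 Mb.
Stream payload after overhead: 4295.0 / 1.02 = 4210.8 Mb.
Total bitrate budget: 4210.8 Mb / 540 s = 7.798 Mbps.
Audio total: 640 + 192 = 832 kbps = 0.832 Mbps.
Video: 7.798 − 0.832 = 6.966 Mbps.

6.97 Mbps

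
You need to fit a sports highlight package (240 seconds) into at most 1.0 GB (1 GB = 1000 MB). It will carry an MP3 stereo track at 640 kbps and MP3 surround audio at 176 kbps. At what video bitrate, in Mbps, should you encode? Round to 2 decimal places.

32.52 Mbps

Budget: 1.0 GB = 8000.0 Mb.
Total bitrate budget: 8000.0 Mb / 240 s = 33.333 Mbps.
Audio total: 640 + 176 = 816 kbps = 0.816 Mbps.
Video: 33.333 − 0.816 = 32.517 Mbps.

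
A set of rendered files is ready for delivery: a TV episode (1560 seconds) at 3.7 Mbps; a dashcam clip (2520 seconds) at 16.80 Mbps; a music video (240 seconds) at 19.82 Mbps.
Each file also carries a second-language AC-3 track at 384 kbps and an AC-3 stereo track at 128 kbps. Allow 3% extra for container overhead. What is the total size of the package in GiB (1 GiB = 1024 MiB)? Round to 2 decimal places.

6.60 GiB

Audio total: 384 + 128 = 512 kbps = 0.512 Mbps.
TV episode: 4.212 Mbps × 1560 s × 1.03 = 6767.8 Mb
dashcam clip: 17.312 Mbps × 2520 s × 1.03 = 44935.0 Mb
music video: 20.332 Mbps × 240 s × 1.03 = 5026.1 Mb
Total: 56728.9 Mb = 7091.1 MB.
= 6.604 GiB.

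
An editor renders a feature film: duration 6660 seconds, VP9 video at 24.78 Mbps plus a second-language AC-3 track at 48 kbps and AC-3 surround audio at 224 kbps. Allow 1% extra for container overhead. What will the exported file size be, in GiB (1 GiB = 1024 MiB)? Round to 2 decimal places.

Audio total: 48 + 224 = 272 kbps = 0.272 Mbps.
Total bitrate: 24.78 + 0.272 = 25.052 Mbps.
Stream data: 25.052 Mbps × 6660 s = 166846.3 Mb.
With 1% container overhead: ×1.01.
168,515 Mb = 21,064,347,900 bytes ÷ 1,073,741,824 = 19.62 GiB.

19.62 GiB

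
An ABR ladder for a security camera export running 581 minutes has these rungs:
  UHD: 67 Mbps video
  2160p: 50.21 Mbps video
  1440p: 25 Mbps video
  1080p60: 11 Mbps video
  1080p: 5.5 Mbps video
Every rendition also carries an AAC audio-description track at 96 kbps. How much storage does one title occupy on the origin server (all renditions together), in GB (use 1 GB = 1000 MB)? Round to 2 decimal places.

693.67 GB

581 min = 34860 s
Audio: 96 kbps = 0.096 Mbps.
Sum of rendition bitrates: (67+0.096) + (50.21+0.096) + (25+0.096) + (11+0.096) + (5.5+0.096) = 159.190 Mbps.
× 34860 s = 5,549,363 Mb = 693,670 MB = 693.7 GB.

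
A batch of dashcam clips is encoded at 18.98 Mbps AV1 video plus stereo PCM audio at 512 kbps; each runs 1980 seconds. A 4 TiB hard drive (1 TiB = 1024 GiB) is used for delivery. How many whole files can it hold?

Audio: 512 kbps = 0.512 Mbps.
Total bitrate: 19.492 Mbps.
Per item: 19.492 Mbps × 1980 s = 38,594 Mb = 4,824 MB.
Capacity: 4 TiB = 35,184,372 Mb; 911.65 items → 911 complete.

911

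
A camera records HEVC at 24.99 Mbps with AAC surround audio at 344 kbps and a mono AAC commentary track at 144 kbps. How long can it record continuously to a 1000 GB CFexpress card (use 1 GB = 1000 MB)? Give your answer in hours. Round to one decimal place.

Audio total: 344 + 144 = 488 kbps = 0.488 Mbps.
Total bitrate: 24.99 + 0.488 = 25.478 Mbps.
Capacity: 1000 GB = 8,000,000 Mb.
Recording time: 8,000,000 / 25.478 = 313,996 s ≈ 87.2 hours.

87.2 hours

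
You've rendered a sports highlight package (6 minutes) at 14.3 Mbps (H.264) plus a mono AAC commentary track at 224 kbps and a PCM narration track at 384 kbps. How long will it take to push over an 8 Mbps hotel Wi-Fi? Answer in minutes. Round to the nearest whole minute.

11 minutes

6 min = 360 s
Audio total: 224 + 384 = 608 kbps = 0.608 Mbps.
Total bitrate: 14.908 Mbps.
File: 14.908 Mbps × 360 s = 5366.9 Mb.
At 8 Mbps: 5366.9 / 8 = 670.9 s ≈ 11.2 minutes.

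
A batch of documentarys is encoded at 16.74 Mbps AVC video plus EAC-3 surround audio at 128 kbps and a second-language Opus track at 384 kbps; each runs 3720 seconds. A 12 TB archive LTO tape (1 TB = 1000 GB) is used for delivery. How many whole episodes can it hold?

1495

Audio total: 128 + 384 = 512 kbps = 0.512 Mbps.
Total bitrate: 17.252 Mbps.
Per item: 17.252 Mbps × 3720 s = 64,177 Mb = 8,022 MB.
Capacity: 12 TB = 96,000,000 Mb; 1495.85 items → 1495 complete.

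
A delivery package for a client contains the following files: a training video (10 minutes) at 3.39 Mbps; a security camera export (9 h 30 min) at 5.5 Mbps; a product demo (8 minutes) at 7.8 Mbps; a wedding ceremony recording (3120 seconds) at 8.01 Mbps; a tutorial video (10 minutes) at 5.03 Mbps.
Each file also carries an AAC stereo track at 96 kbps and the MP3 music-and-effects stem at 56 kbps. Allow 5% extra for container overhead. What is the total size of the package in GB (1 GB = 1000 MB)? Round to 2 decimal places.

Audio total: 96 + 56 = 152 kbps = 0.152 Mbps.
training video: 3.542 Mbps × 600 s × 1.05 = 2231.5 Mb
security camera export: 5.652 Mbps × 34200 s × 1.05 = 202963.3 Mb
product demo: 7.952 Mbps × 480 s × 1.05 = 4007.8 Mb
wedding ceremony recording: 8.162 Mbps × 3120 s × 1.05 = 26738.7 Mb
tutorial video: 5.182 Mbps × 600 s × 1.05 = 3264.7 Mb
Total: 239206.0 Mb = 29900.7 MB.
= 29.90 GB.

29.90 GB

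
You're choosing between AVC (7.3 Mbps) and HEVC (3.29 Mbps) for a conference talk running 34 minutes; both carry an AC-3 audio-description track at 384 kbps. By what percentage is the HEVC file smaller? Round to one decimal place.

34 min = 2040 s
Audio: 384 kbps = 0.384 Mbps.
AVC: 7.684 Mbps × 2040 s = 15675.4 Mb = 1.959 GB.
HEVC: 3.674 Mbps × 2040 s = 7495.0 Mb = 0.937 GB.
Reduction: (1 − 0.937/1.959) × 100 = 52.19%.

52.2%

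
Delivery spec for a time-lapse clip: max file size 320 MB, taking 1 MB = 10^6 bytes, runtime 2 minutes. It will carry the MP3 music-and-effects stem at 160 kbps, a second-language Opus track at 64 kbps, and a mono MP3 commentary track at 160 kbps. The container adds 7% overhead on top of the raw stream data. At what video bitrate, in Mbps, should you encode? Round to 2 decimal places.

19.55 Mbps

Budget: 320 MB = 2560.0 Mb.
Stream payload after overhead: 2560.0 / 1.07 = 2392.5 Mb.
2 min = 120 s
Total bitrate budget: 2392.5 Mb / 120 s = 19.938 Mbps.
Audio total: 160 + 64 + 160 = 384 kbps = 0.384 Mbps.
Video: 19.938 − 0.384 = 19.554 Mbps.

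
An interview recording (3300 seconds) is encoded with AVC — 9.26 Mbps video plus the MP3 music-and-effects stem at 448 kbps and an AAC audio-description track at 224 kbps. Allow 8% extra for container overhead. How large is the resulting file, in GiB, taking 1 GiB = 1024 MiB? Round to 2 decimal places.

Audio total: 448 + 224 = 672 kbps = 0.672 Mbps.
Total bitrate: 9.26 + 0.672 = 9.932 Mbps.
Stream data: 9.932 Mbps × 3300 s = 32775.6 Mb.
With 8% container overhead: ×1.08.
35,398 Mb = 4,424,706,000 bytes ÷ 1,073,741,824 = 4.121 GiB.

4.12 GiB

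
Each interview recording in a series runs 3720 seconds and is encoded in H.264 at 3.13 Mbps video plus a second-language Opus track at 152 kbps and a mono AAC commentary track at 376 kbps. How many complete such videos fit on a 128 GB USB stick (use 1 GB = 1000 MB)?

75

Audio total: 152 + 376 = 528 kbps = 0.528 Mbps.
Total bitrate: 3.658 Mbps.
Per item: 3.658 Mbps × 3720 s = 13,608 Mb = 1,701 MB.
Capacity: 128 GB = 1,024,000 Mb; 75.25 items → 75 complete.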